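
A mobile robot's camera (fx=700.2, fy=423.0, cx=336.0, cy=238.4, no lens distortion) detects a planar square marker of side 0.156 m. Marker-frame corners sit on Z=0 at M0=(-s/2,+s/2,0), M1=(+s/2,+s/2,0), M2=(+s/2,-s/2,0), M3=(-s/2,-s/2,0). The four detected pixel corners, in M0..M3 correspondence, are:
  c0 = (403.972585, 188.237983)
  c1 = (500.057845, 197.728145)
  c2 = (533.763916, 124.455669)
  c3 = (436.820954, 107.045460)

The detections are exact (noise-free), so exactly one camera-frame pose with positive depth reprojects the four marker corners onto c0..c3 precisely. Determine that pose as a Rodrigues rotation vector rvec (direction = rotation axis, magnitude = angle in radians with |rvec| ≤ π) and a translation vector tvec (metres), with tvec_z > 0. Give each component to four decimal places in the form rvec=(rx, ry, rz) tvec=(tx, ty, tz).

Intrinsics K: fx=700.2, fy=423.0, cx=336.0, cy=238.4
Marker side s = 0.156 m; corners in marker frame (Z=0):
  M0 = (-0.0780, +0.0780, 0)
  M1 = (+0.0780, +0.0780, 0)
  M2 = (+0.0780, -0.0780, 0)
  M3 = (-0.0780, -0.0780, 0)
Detected image corners:
  c0 = (403.972585, 188.237983) px
  c1 = (500.057845, 197.728145) px
  c2 = (533.763916, 124.455669) px
  c3 = (436.820954, 107.045460) px
Planar DLT: solve 8×8 A·h = b for H (H[2,2]=1):
  H  [+904.86010 -88.05671 +470.60554]
  H  [+179.97120 +535.17212 +155.49308]
  H  [+0.61076 +0.26755 +1.00000]
B = K⁻¹H; ‖b₁‖=1.173901, ‖b₂‖=1.173901; λ = 2/(‖b₁‖+‖b₂‖) = 0.851861, sign → tz>0 ⇒ λ=+0.851861
r₁ = λ·B[:,0] = (+0.85118,+0.06921,+0.52029); r₂ = λ·B[:,1] = (-0.21650,+0.94931,+0.22792)
r₃ = r₁×r₂ = (-0.47814,-0.30664,+0.82302); SVD([r₁ r₂ r₃]) → R = UVᵀ:
  R  [+0.85118 -0.21650 -0.47814]
  R  [+0.06921 +0.94931 -0.30664]
  R  [+0.52029 +0.22792 +0.82302]
t = (+0.16376, -0.16696, +0.85186) m
tr R = 2.623505; θ = arccos((tr R − 1)/2) = 0.623650 rad = 35.732°
axis k = ((R−Rᵀ)₃₂, (R−Rᵀ)₁₃, (R−Rᵀ)₂₁) / (2 sinθ) = (+0.457669, -0.854813, +0.244609)
rvec = θ·k = (+0.285425, -0.533104, +0.152551)

rvec=(0.2854, -0.5331, 0.1526) tvec=(0.1638, -0.1670, 0.8519)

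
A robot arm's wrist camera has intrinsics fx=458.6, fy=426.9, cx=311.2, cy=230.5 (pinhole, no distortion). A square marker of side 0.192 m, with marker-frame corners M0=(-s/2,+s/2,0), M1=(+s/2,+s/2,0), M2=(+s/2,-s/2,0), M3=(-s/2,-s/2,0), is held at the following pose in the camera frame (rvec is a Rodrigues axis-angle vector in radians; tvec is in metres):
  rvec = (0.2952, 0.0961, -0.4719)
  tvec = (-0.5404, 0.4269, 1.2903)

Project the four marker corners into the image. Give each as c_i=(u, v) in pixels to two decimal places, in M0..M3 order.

Intrinsics K: fx=458.6, fy=426.9, cx=311.2, cy=230.5
Marker side s = 0.192 m; corners in marker frame (Z=0):
  M0 = (-0.0960, +0.0960, 0)
  M1 = (+0.0960, +0.0960, 0)
  M2 = (+0.0960, -0.0960, 0)
  M3 = (-0.0960, -0.0960, 0)
rvec = (0.2952, 0.0961, -0.4719), |rvec| = θ = 0.56486 rad = 32.364°
Rodrigues: sinθ=0.53530, 1−cosθ=0.15534; R = I + sinθ·[k]× + (1−cosθ)·[k]×²:
    [+0.88709 +0.46101 +0.02325]
    [-0.43339 +0.84916 -0.30183]
    [-0.15889 +0.25767 +0.95308]
t = (-0.5404, 0.4269, 1.2903) m
M0: Pc = R·M0+t = (-0.58130, +0.55002, +1.33029); u = 458.6·(-0.58130)/1.33029 + 311.2 = 110.8034, v = 426.9·(+0.55002)/1.33029 + 230.5 = 407.0071
M1: Pc = R·M1+t = (-0.41098, +0.46681, +1.29978); u = 458.6·(-0.41098)/1.29978 + 311.2 = 166.1939, v = 426.9·(+0.46681)/1.29978 + 230.5 = 383.8200
M2: Pc = R·M2+t = (-0.49950, +0.30378, +1.25031); u = 458.6·(-0.49950)/1.25031 + 311.2 = 127.9900, v = 426.9·(+0.30378)/1.25031 + 230.5 = 334.2196
M3: Pc = R·M3+t = (-0.66982, +0.38699, +1.28082); u = 458.6·(-0.66982)/1.28082 + 311.2 = 71.3699, v = 426.9·(+0.38699)/1.28082 + 230.5 = 359.4837

c0=(110.80, 407.01) c1=(166.19, 383.82) c2=(127.99, 334.22) c3=(71.37, 359.48)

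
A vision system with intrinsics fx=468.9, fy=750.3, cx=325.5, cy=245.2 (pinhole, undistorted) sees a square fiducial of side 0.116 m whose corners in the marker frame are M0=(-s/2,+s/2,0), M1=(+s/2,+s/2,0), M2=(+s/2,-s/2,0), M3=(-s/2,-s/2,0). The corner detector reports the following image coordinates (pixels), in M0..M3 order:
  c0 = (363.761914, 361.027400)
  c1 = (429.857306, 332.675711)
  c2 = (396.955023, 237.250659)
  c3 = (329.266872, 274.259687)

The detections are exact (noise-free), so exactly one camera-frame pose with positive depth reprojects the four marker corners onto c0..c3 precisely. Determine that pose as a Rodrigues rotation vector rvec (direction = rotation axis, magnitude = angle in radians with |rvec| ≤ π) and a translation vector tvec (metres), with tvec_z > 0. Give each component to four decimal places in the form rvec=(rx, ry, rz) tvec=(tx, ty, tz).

Intrinsics K: fx=468.9, fy=750.3, cx=325.5, cy=245.2
Marker side s = 0.116 m; corners in marker frame (Z=0):
  M0 = (-0.0580, +0.0580, 0)
  M1 = (+0.0580, +0.0580, 0)
  M2 = (+0.0580, -0.0580, 0)
  M3 = (-0.0580, -0.0580, 0)
Detected image corners:
  c0 = (363.761914, 361.027400) px
  c1 = (429.857306, 332.675711) px
  c2 = (396.955023, 237.250659) px
  c3 = (329.266872, 274.259687) px
Planar DLT: solve 8×8 A·h = b for H (H[2,2]=1):
  H  [+336.50039 +489.62944 +379.24676]
  H  [-470.86707 +941.64989 +303.28458]
  H  [-0.63150 +0.52340 +1.00000]
B = K⁻¹H; ‖b₁‖=1.382952, ‖b₂‖=1.382952; λ = 2/(‖b₁‖+‖b₂‖) = 0.723091, sign → tz>0 ⇒ λ=+0.723091
r₁ = λ·B[:,0] = (+0.83590,-0.30456,-0.45663); r₂ = λ·B[:,1] = (+0.49233,+0.78382,+0.37847)
r₃ = r₁×r₂ = (+0.24265,-0.54118,+0.80514); SVD([r₁ r₂ r₃]) → R = UVᵀ:
  R  [+0.83590 +0.49233 +0.24265]
  R  [-0.30456 +0.78382 -0.54118]
  R  [-0.45663 +0.37847 +0.80514]
t = (+0.08288, +0.05598, +0.72309) m
tr R = 2.424858; θ = arccos((tr R − 1)/2) = 0.777843 rad = 44.567°
axis k = ((R−Rᵀ)₃₂, (R−Rᵀ)₁₃, (R−Rᵀ)₂₁) / (2 sinθ) = (+0.655256, +0.498243, -0.567797)
rvec = θ·k = (+0.509686, +0.387555, -0.441657)

rvec=(0.5097, 0.3876, -0.4417) tvec=(0.0829, 0.0560, 0.7231)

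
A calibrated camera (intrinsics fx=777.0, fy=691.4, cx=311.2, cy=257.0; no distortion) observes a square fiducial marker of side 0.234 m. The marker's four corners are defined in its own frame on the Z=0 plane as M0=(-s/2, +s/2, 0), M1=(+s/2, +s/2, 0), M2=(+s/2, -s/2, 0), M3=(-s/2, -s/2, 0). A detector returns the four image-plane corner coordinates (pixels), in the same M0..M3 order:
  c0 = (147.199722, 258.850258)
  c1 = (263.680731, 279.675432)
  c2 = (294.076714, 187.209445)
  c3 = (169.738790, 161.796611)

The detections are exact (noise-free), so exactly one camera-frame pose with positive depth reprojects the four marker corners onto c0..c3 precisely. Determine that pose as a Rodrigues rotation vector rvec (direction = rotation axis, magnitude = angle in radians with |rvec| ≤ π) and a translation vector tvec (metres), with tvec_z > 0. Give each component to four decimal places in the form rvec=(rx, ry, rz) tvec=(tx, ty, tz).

Intrinsics K: fx=777.0, fy=691.4, cx=311.2, cy=257.0
Marker side s = 0.234 m; corners in marker frame (Z=0):
  M0 = (-0.1170, +0.1170, 0)
  M1 = (+0.1170, +0.1170, 0)
  M2 = (+0.1170, -0.1170, 0)
  M3 = (-0.1170, -0.1170, 0)
Detected image corners:
  c0 = (147.199722, 258.850258) px
  c1 = (263.680731, 279.675432) px
  c2 = (294.076714, 187.209445) px
  c3 = (169.738790, 161.796611) px
Planar DLT: solve 8×8 A·h = b for H (H[2,2]=1):
  H  [+542.78575 -46.05502 +219.12573]
  H  [+127.68905 +473.10605 +223.76759]
  H  [+0.13179 +0.30782 +1.00000]
B = K⁻¹H; ‖b₁‖=0.672915, ‖b₂‖=0.672915; λ = 2/(‖b₁‖+‖b₂‖) = 1.486072, sign → tz>0 ⇒ λ=+1.486072
r₁ = λ·B[:,0] = (+0.95968,+0.20165,+0.19586); r₂ = λ·B[:,1] = (-0.27130,+0.84684,+0.45745)
r₃ = r₁×r₂ = (-0.07362,-0.49214,+0.86740); SVD([r₁ r₂ r₃]) → R = UVᵀ:
  R  [+0.95968 -0.27130 -0.07362]
  R  [+0.20165 +0.84684 -0.49214]
  R  [+0.19586 +0.45745 +0.86740]
t = (-0.17610, -0.07143, +1.48607) m
tr R = 2.673916; θ = arccos((tr R − 1)/2) = 0.579095 rad = 33.180°
axis k = ((R−Rᵀ)₃₂, (R−Rᵀ)₁₃, (R−Rᵀ)₂₁) / (2 sinθ) = (+0.867570, -0.246197, +0.432099)
rvec = θ·k = (+0.502405, -0.142572, +0.250227)

rvec=(0.5024, -0.1426, 0.2502) tvec=(-0.1761, -0.0714, 1.4861)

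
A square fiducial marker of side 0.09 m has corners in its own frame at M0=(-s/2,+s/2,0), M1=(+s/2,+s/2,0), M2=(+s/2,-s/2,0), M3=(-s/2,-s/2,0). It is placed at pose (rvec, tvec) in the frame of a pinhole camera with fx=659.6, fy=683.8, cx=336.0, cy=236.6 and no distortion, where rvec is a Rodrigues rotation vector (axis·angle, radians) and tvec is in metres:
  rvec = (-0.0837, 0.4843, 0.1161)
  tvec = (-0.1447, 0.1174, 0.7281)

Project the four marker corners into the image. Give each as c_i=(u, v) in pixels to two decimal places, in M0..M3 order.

Intrinsics K: fx=659.6, fy=683.8, cx=336.0, cy=236.6
Marker side s = 0.09 m; corners in marker frame (Z=0):
  M0 = (-0.0450, +0.0450, 0)
  M1 = (+0.0450, +0.0450, 0)
  M2 = (+0.0450, -0.0450, 0)
  M3 = (-0.0450, -0.0450, 0)
rvec = (-0.0837, 0.4843, 0.1161), |rvec| = θ = 0.50501 rad = 28.935°
Rodrigues: sinθ=0.48381, 1−cosθ=0.12483; R = I + sinθ·[k]× + (1−cosθ)·[k]×²:
    [+0.87860 -0.13107 +0.45922]
    [+0.09139 +0.98997 +0.10771]
    [-0.46873 -0.05267 +0.88177]
t = (-0.1447, 0.1174, 0.7281) m
M0: Pc = R·M0+t = (-0.19014, +0.15784, +0.74682); u = 659.6·(-0.19014)/0.74682 + 336.0 = 168.0712, v = 683.8·(+0.15784)/0.74682 + 236.6 = 381.1169
M1: Pc = R·M1+t = (-0.11106, +0.16606, +0.70464); u = 659.6·(-0.11106)/0.70464 + 336.0 = 232.0374, v = 683.8·(+0.16606)/0.70464 + 236.6 = 397.7506
M2: Pc = R·M2+t = (-0.09926, +0.07696, +0.70938); u = 659.6·(-0.09926)/0.70938 + 336.0 = 243.7005, v = 683.8·(+0.07696)/0.70938 + 236.6 = 310.7886
M3: Pc = R·M3+t = (-0.17834, +0.06874, +0.75156); u = 659.6·(-0.17834)/0.75156 + 336.0 = 179.4830, v = 683.8·(+0.06874)/0.75156 + 236.6 = 299.1411

c0=(168.07, 381.12) c1=(232.04, 397.75) c2=(243.70, 310.79) c3=(179.48, 299.14)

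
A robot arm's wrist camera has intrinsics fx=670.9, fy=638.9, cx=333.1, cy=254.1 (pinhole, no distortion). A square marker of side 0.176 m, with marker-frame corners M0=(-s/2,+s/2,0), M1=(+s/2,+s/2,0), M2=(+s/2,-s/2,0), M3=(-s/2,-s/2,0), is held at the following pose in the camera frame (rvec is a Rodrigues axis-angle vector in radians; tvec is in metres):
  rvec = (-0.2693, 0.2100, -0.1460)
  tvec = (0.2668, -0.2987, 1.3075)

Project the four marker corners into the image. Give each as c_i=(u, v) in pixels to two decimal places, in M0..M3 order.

Intrinsics K: fx=670.9, fy=638.9, cx=333.1, cy=254.1
Marker side s = 0.176 m; corners in marker frame (Z=0):
  M0 = (-0.0880, +0.0880, 0)
  M1 = (+0.0880, +0.0880, 0)
  M2 = (+0.0880, -0.0880, 0)
  M3 = (-0.0880, -0.0880, 0)
rvec = (-0.2693, 0.2100, -0.1460), |rvec| = θ = 0.37140 rad = 21.280°
Rodrigues: sinθ=0.36292, 1−cosθ=0.06818; R = I + sinθ·[k]× + (1−cosθ)·[k]×²:
    [+0.96767 +0.11471 +0.22464]
    [-0.17062 +0.95362 +0.24800]
    [-0.18577 -0.27831 +0.94236]
t = (0.2668, -0.2987, 1.3075) m
M0: Pc = R·M0+t = (+0.19174, -0.19977, +1.29936); u = 670.9·(+0.19174)/1.29936 + 333.1 = 432.1016, v = 638.9·(-0.19977)/1.29936 + 254.1 = 155.8736
M1: Pc = R·M1+t = (+0.36205, -0.22980, +1.26666); u = 670.9·(+0.36205)/1.26666 + 333.1 = 524.8632, v = 638.9·(-0.22980)/1.26666 + 254.1 = 138.1915
M2: Pc = R·M2+t = (+0.34186, -0.39763, +1.31564); u = 670.9·(+0.34186)/1.31564 + 333.1 = 507.4283, v = 638.9·(-0.39763)/1.31564 + 254.1 = 61.0023
M3: Pc = R·M3+t = (+0.17155, -0.36760, +1.34834); u = 670.9·(+0.17155)/1.34834 + 333.1 = 418.4593, v = 638.9·(-0.36760)/1.34834 + 254.1 = 79.9137

c0=(432.10, 155.87) c1=(524.86, 138.19) c2=(507.43, 61.00) c3=(418.46, 79.91)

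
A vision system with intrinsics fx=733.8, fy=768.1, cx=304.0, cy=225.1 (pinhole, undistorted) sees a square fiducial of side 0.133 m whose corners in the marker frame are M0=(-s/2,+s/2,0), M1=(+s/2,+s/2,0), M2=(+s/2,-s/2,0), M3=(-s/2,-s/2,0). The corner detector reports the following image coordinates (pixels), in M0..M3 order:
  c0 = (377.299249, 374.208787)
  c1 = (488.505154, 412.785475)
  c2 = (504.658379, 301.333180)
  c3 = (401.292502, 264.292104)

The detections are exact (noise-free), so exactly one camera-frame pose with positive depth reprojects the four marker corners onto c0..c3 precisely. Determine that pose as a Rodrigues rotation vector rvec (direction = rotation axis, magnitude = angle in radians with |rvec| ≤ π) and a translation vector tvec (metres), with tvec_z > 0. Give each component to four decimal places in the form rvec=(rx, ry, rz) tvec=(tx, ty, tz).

Intrinsics K: fx=733.8, fy=768.1, cx=304.0, cy=225.1
Marker side s = 0.133 m; corners in marker frame (Z=0):
  M0 = (-0.0665, +0.0665, 0)
  M1 = (+0.0665, +0.0665, 0)
  M2 = (+0.0665, -0.0665, 0)
  M3 = (-0.0665, -0.0665, 0)
Detected image corners:
  c0 = (377.299249, 374.208787) px
  c1 = (488.505154, 412.785475) px
  c2 = (504.658379, 301.333180) px
  c3 = (401.292502, 264.292104) px
Planar DLT: solve 8×8 A·h = b for H (H[2,2]=1):
  H  [+840.32264 -387.64880 +443.57529]
  H  [+310.57081 +651.40508 +336.28526]
  H  [+0.07836 -0.53478 +1.00000]
B = K⁻¹H; ‖b₁‖=1.178851, ‖b₂‖=1.178851; λ = 2/(‖b₁‖+‖b₂‖) = 0.848284, sign → tz>0 ⇒ λ=+0.848284
r₁ = λ·B[:,0] = (+0.94389,+0.32351,+0.06647); r₂ = λ·B[:,1] = (-0.26019,+0.85235,-0.45365)
r₃ = r₁×r₂ = (-0.20342,+0.41090,+0.88870); SVD([r₁ r₂ r₃]) → R = UVᵀ:
  R  [+0.94389 -0.26019 -0.20342]
  R  [+0.32351 +0.85235 +0.41090]
  R  [+0.06647 -0.45365 +0.88870]
t = (+0.16135, +0.12279, +0.84828) m
tr R = 2.684938; θ = arccos((tr R − 1)/2) = 0.568946 rad = 32.598°
axis k = ((R−Rᵀ)₃₂, (R−Rᵀ)₁₃, (R−Rᵀ)₂₁) / (2 sinθ) = (-0.802368, -0.250483, +0.541723)
rvec = θ·k = (-0.456504, -0.142512, +0.308212)

rvec=(-0.4565, -0.1425, 0.3082) tvec=(0.1614, 0.1228, 0.8483)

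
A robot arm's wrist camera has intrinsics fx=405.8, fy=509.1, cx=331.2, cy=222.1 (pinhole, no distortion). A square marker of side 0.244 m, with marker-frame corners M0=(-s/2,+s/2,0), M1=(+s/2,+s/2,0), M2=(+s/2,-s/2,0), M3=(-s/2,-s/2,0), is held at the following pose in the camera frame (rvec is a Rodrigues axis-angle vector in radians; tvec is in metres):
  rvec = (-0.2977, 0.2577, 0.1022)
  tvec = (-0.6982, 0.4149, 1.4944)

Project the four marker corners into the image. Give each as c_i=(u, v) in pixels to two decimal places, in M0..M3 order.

Intrinsics K: fx=405.8, fy=509.1, cx=331.2, cy=222.1
Marker side s = 0.244 m; corners in marker frame (Z=0):
  M0 = (-0.1220, +0.1220, 0)
  M1 = (+0.1220, +0.1220, 0)
  M2 = (+0.1220, -0.1220, 0)
  M3 = (-0.1220, -0.1220, 0)
rvec = (-0.2977, 0.2577, 0.1022), |rvec| = θ = 0.40679 rad = 23.307°
Rodrigues: sinθ=0.39566, 1−cosθ=0.08161; R = I + sinθ·[k]× + (1−cosθ)·[k]×²:
    [+0.96210 -0.13724 +0.23565]
    [+0.06157 +0.95114 +0.30255]
    [-0.26566 -0.27657 +0.92355]
t = (-0.6982, 0.4149, 1.4944) m
M0: Pc = R·M0+t = (-0.83232, +0.52343, +1.49307); u = 405.8·(-0.83232)/1.49307 + 331.2 = 104.9846, v = 509.1·(+0.52343)/1.49307 + 222.1 = 400.5761
M1: Pc = R·M1+t = (-0.59757, +0.53845, +1.42825); u = 405.8·(-0.59757)/1.42825 + 331.2 = 161.4168, v = 509.1·(+0.53845)/1.42825 + 222.1 = 414.0313
M2: Pc = R·M2+t = (-0.56408, +0.30637, +1.49573); u = 405.8·(-0.56408)/1.49573 + 331.2 = 178.1618, v = 509.1·(+0.30637)/1.49573 + 222.1 = 326.3795
M3: Pc = R·M3+t = (-0.79883, +0.29135, +1.56055); u = 405.8·(-0.79883)/1.56055 + 331.2 = 123.4744, v = 509.1·(+0.29135)/1.56055 + 222.1 = 317.1469

c0=(104.98, 400.58) c1=(161.42, 414.03) c2=(178.16, 326.38) c3=(123.47, 317.15)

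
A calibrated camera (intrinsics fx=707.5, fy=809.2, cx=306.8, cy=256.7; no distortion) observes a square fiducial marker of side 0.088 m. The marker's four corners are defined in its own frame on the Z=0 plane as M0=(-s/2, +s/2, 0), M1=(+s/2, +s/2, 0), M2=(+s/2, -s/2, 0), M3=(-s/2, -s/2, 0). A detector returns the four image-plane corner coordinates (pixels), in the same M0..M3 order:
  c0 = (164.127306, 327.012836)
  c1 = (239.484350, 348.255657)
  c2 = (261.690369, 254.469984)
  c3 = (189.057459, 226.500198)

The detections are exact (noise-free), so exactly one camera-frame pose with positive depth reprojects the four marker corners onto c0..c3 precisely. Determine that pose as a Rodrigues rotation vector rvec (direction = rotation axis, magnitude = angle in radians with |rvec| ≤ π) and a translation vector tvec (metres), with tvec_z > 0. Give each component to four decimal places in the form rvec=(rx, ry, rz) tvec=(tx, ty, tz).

rvec=(-0.0249, -0.6399, 0.2835) tvec=(-0.0919, 0.0284, 0.7086)

Intrinsics K: fx=707.5, fy=809.2, cx=306.8, cy=256.7
Marker side s = 0.088 m; corners in marker frame (Z=0):
  M0 = (-0.0440, +0.0440, 0)
  M1 = (+0.0440, +0.0440, 0)
  M2 = (+0.0440, -0.0440, 0)
  M3 = (-0.0440, -0.0440, 0)
Detected image corners:
  c0 = (164.127306, 327.012836) px
  c1 = (239.484350, 348.255657) px
  c2 = (261.690369, 254.469984) px
  c3 = (189.057459, 226.500198) px
Planar DLT: solve 8×8 A·h = b for H (H[2,2]=1):
  H  [+1017.20832 -300.40782 +215.01526]
  H  [+518.69117 +1057.71328 +289.17518]
  H  [+0.82617 -0.15521 +1.00000]
B = K⁻¹H; ‖b₁‖=1.411180, ‖b₂‖=1.411180; λ = 2/(‖b₁‖+‖b₂‖) = 0.708627, sign → tz>0 ⇒ λ=+0.708627
r₁ = λ·B[:,0] = (+0.76496,+0.26850,+0.58545); r₂ = λ·B[:,1] = (-0.25319,+0.96114,-0.10999)
r₃ = r₁×r₂ = (-0.59223,-0.06410,+0.80321); SVD([r₁ r₂ r₃]) → R = UVᵀ:
  R  [+0.76496 -0.25319 -0.59223]
  R  [+0.26850 +0.96114 -0.06410]
  R  [+0.58545 -0.10999 +0.80321]
t = (-0.09193, +0.02844, +0.70863) m
tr R = 2.529313; θ = arccos((tr R − 1)/2) = 0.700288 rad = 40.124°
axis k = ((R−Rᵀ)₃₂, (R−Rᵀ)₁₃, (R−Rᵀ)₂₁) / (2 sinθ) = (-0.035605, -0.913726, +0.404769)
rvec = θ·k = (-0.024933, -0.639871, +0.283455)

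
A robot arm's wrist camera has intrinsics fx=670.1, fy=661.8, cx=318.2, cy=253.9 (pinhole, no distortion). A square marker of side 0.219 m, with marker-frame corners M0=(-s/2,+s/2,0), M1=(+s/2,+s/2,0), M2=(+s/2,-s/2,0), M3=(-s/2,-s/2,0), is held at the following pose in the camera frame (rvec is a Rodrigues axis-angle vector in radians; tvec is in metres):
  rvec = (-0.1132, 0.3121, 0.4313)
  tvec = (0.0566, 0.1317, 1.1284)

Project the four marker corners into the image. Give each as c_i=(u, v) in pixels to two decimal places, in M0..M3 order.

Intrinsics K: fx=670.1, fy=661.8, cx=318.2, cy=253.9
Marker side s = 0.219 m; corners in marker frame (Z=0):
  M0 = (-0.1095, +0.1095, 0)
  M1 = (+0.1095, +0.1095, 0)
  M2 = (+0.1095, -0.1095, 0)
  M3 = (-0.1095, -0.1095, 0)
rvec = (-0.1132, 0.3121, 0.4313), |rvec| = θ = 0.54428 rad = 31.185°
Rodrigues: sinθ=0.51780, 1−cosθ=0.14450; R = I + sinθ·[k]× + (1−cosθ)·[k]×²:
    [+0.86175 -0.42755 +0.27310]
    [+0.39309 +0.90301 +0.17335]
    [-0.32073 -0.04203 +0.94624]
t = (0.0566, 0.1317, 1.1284) m
M0: Pc = R·M0+t = (-0.08458, +0.18754, +1.15892); u = 670.1·(-0.08458)/1.15892 + 318.2 = 269.2956, v = 661.8·(+0.18754)/1.15892 + 253.9 = 360.9931
M1: Pc = R·M1+t = (+0.10414, +0.27362, +1.08868); u = 670.1·(+0.10414)/1.08868 + 318.2 = 382.3030, v = 661.8·(+0.27362)/1.08868 + 253.9 = 420.2336
M2: Pc = R·M2+t = (+0.19778, +0.07586, +1.09788); u = 670.1·(+0.19778)/1.09788 + 318.2 = 438.9155, v = 661.8·(+0.07586)/1.09788 + 253.9 = 299.6299
M3: Pc = R·M3+t = (+0.00906, -0.01022, +1.16812); u = 670.1·(+0.00906)/1.16812 + 318.2 = 323.3945, v = 661.8·(-0.01022)/1.16812 + 253.9 = 248.1083

c0=(269.30, 360.99) c1=(382.30, 420.23) c2=(438.92, 299.63) c3=(323.39, 248.11)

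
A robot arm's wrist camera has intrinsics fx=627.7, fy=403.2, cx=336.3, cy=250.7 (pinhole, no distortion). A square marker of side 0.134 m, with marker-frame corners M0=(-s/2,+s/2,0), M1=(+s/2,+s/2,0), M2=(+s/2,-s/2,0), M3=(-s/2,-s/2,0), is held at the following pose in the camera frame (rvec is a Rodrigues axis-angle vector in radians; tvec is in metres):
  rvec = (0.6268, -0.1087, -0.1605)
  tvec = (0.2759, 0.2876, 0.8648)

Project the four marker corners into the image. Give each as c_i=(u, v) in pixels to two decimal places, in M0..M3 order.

c0=(488.13, 408.81) c1=(577.92, 396.75) c2=(589.20, 358.68) c3=(490.86, 371.58)

Intrinsics K: fx=627.7, fy=403.2, cx=336.3, cy=250.7
Marker side s = 0.134 m; corners in marker frame (Z=0):
  M0 = (-0.0670, +0.0670, 0)
  M1 = (+0.0670, +0.0670, 0)
  M2 = (+0.0670, -0.0670, 0)
  M3 = (-0.0670, -0.0670, 0)
rvec = (0.6268, -0.1087, -0.1605), |rvec| = θ = 0.65609 rad = 37.591°
Rodrigues: sinθ=0.61002, 1−cosθ=0.20762; R = I + sinθ·[k]× + (1−cosθ)·[k]×²:
    [+0.98188 +0.11637 -0.14959]
    [-0.18209 +0.79808 -0.57438]
    [+0.05255 +0.59120 +0.80481]
t = (0.2759, 0.2876, 0.8648) m
M0: Pc = R·M0+t = (+0.21791, +0.35327, +0.90089); u = 627.7·(+0.21791)/0.90089 + 336.3 = 488.1306, v = 403.2·(+0.35327)/0.90089 + 250.7 = 408.8094
M1: Pc = R·M1+t = (+0.34948, +0.32887, +0.90793); u = 627.7·(+0.34948)/0.90793 + 336.3 = 577.9153, v = 403.2·(+0.32887)/0.90793 + 250.7 = 396.7473
M2: Pc = R·M2+t = (+0.33389, +0.22193, +0.82871); u = 627.7·(+0.33389)/0.82871 + 336.3 = 589.2017, v = 403.2·(+0.22193)/0.82871 + 250.7 = 358.6769
M3: Pc = R·M3+t = (+0.20232, +0.24633, +0.82167); u = 627.7·(+0.20232)/0.82167 + 336.3 = 490.8571, v = 403.2·(+0.24633)/0.82167 + 250.7 = 371.5756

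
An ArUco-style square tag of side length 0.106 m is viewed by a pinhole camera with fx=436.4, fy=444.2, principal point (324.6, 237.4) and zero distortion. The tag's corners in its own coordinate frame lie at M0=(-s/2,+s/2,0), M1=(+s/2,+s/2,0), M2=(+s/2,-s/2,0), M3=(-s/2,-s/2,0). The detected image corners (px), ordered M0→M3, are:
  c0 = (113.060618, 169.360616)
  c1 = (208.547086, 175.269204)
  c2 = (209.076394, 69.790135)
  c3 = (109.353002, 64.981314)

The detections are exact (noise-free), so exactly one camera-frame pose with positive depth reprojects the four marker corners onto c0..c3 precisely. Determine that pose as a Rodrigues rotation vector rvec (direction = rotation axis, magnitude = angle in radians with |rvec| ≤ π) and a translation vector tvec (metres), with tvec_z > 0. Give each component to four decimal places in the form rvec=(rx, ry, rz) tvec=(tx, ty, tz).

Intrinsics K: fx=436.4, fy=444.2, cx=324.6, cy=237.4
Marker side s = 0.106 m; corners in marker frame (Z=0):
  M0 = (-0.0530, +0.0530, 0)
  M1 = (+0.0530, +0.0530, 0)
  M2 = (+0.0530, -0.0530, 0)
  M3 = (-0.0530, -0.0530, 0)
Detected image corners:
  c0 = (113.060618, 169.360616) px
  c1 = (208.547086, 175.269204) px
  c2 = (209.076394, 69.790135) px
  c3 = (109.353002, 64.981314) px
Planar DLT: solve 8×8 A·h = b for H (H[2,2]=1):
  H  [+901.18165 +80.95804 +159.71650]
  H  [+36.29792 +1039.17983 +120.97744]
  H  [-0.11989 +0.41147 +1.00000]
B = K⁻¹H; ‖b₁‖=2.162466, ‖b₂‖=2.162466; λ = 2/(‖b₁‖+‖b₂‖) = 0.462435, sign → tz>0 ⇒ λ=+0.462435
r₁ = λ·B[:,0] = (+0.99618,+0.06742,-0.05544); r₂ = λ·B[:,1] = (-0.05574,+0.98015,+0.19028)
r₃ = r₁×r₂ = (+0.06717,-0.18646,+0.98016); SVD([r₁ r₂ r₃]) → R = UVᵀ:
  R  [+0.99618 -0.05574 +0.06717]
  R  [+0.06742 +0.98015 -0.18646]
  R  [-0.05544 +0.19028 +0.98016]
t = (-0.17472, -0.12120, +0.46243) m
tr R = 2.956493; θ = arccos((tr R − 1)/2) = 0.208963 rad = 11.973°
axis k = ((R−Rᵀ)₃₂, (R−Rᵀ)₁₃, (R−Rᵀ)₂₁) / (2 sinθ) = (+0.908043, +0.295527, +0.296854)
rvec = θ·k = (+0.189748, +0.061754, +0.062032)

rvec=(0.1897, 0.0618, 0.0620) tvec=(-0.1747, -0.1212, 0.4624)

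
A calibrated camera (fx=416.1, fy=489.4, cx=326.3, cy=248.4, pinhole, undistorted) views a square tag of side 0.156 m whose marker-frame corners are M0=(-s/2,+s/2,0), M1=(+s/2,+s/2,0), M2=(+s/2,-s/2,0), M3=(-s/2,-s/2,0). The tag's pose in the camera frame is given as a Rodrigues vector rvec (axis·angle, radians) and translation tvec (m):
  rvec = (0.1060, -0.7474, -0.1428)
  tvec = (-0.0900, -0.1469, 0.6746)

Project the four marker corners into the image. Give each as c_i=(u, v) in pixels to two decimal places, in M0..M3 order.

Intrinsics K: fx=416.1, fy=489.4, cx=326.3, cy=248.4
Marker side s = 0.156 m; corners in marker frame (Z=0):
  M0 = (-0.0780, +0.0780, 0)
  M1 = (+0.0780, +0.0780, 0)
  M2 = (+0.0780, -0.0780, 0)
  M3 = (-0.0780, -0.0780, 0)
rvec = (0.1060, -0.7474, -0.1428), |rvec| = θ = 0.76827 rad = 44.018°
Rodrigues: sinθ=0.69489, 1−cosθ=0.28088; R = I + sinθ·[k]× + (1−cosθ)·[k]×²:
    [+0.72446 +0.09146 -0.68322]
    [-0.16686 +0.98495 -0.04509]
    [+0.66881 +0.14667 +0.72882]
t = (-0.0900, -0.1469, 0.6746) m
M0: Pc = R·M0+t = (-0.13937, -0.05706, +0.63387); u = 416.1·(-0.13937)/0.63387 + 326.3 = 234.8090, v = 489.4·(-0.05706)/0.63387 + 248.4 = 204.3462
M1: Pc = R·M1+t = (-0.02636, -0.08309, +0.73821); u = 416.1·(-0.02636)/0.73821 + 326.3 = 311.4429, v = 489.4·(-0.08309)/0.73821 + 248.4 = 193.3153
M2: Pc = R·M2+t = (-0.04063, -0.23674, +0.71533); u = 416.1·(-0.04063)/0.71533 + 326.3 = 302.6683, v = 489.4·(-0.23674)/0.71533 + 248.4 = 86.4305
M3: Pc = R·M3+t = (-0.15364, -0.21071, +0.61099); u = 416.1·(-0.15364)/0.61099 + 326.3 = 221.6663, v = 489.4·(-0.21071)/0.61099 + 248.4 = 79.6225

c0=(234.81, 204.35) c1=(311.44, 193.32) c2=(302.67, 86.43) c3=(221.67, 79.62)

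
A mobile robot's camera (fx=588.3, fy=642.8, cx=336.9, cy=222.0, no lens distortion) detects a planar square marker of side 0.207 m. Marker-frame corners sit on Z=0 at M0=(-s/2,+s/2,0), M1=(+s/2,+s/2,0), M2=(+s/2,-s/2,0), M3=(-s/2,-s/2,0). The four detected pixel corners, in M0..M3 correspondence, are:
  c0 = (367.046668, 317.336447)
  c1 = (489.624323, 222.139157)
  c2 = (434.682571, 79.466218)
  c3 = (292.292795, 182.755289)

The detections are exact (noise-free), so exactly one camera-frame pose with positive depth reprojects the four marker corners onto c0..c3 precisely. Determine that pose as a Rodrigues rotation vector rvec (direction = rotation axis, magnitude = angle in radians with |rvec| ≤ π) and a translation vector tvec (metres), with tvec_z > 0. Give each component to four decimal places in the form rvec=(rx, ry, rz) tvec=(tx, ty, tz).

Intrinsics K: fx=588.3, fy=642.8, cx=336.9, cy=222.0
Marker side s = 0.207 m; corners in marker frame (Z=0):
  M0 = (-0.1035, +0.1035, 0)
  M1 = (+0.1035, +0.1035, 0)
  M2 = (+0.1035, -0.1035, 0)
  M3 = (-0.1035, -0.1035, 0)
Detected image corners:
  c0 = (367.046668, 317.336447) px
  c1 = (489.624323, 222.139157) px
  c2 = (434.682571, 79.466218) px
  c3 = (292.292795, 182.755289) px
Planar DLT: solve 8×8 A·h = b for H (H[2,2]=1):
  H  [+705.81901 +564.67881 +399.24402]
  H  [-443.23821 +797.75462 +204.10085]
  H  [+0.17417 +0.63718 +1.00000]
B = K⁻¹H; ‖b₁‖=1.342542, ‖b₂‖=1.342542; λ = 2/(‖b₁‖+‖b₂‖) = 0.744856, sign → tz>0 ⇒ λ=+0.744856
r₁ = λ·B[:,0] = (+0.81935,-0.55842,+0.12973); r₂ = λ·B[:,1] = (+0.44316,+0.76050,+0.47461)
r₃ = r₁×r₂ = (-0.36369,-0.33138,+0.87058); SVD([r₁ r₂ r₃]) → R = UVᵀ:
  R  [+0.81935 +0.44316 -0.36369]
  R  [-0.55842 +0.76050 -0.33138]
  R  [+0.12973 +0.47461 +0.87058]
t = (+0.07893, -0.02074, +0.74486) m
tr R = 2.450438; θ = arccos((tr R − 1)/2) = 0.759444 rad = 43.513°
axis k = ((R−Rᵀ)₃₂, (R−Rᵀ)₁₃, (R−Rᵀ)₂₁) / (2 sinθ) = (+0.585305, -0.358323, -0.727339)
rvec = θ·k = (+0.444506, -0.272126, -0.552373)

rvec=(0.4445, -0.2721, -0.5524) tvec=(0.0789, -0.0207, 0.7449)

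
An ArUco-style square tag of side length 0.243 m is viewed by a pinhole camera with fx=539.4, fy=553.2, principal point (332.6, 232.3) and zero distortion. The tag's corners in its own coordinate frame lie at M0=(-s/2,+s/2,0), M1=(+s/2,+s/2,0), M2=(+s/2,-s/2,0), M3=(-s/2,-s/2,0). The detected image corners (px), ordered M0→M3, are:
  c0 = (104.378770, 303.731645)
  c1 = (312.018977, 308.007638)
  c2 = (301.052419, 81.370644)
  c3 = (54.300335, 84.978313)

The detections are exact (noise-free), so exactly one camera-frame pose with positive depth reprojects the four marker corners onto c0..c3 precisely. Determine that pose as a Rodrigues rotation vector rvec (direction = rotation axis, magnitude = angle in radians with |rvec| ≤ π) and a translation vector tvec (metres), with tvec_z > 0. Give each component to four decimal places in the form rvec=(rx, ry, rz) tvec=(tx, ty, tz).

rvec=(0.4264, 0.0838, -0.0093) tvec=(-0.1475, -0.0286, 0.5668)

Intrinsics K: fx=539.4, fy=553.2, cx=332.6, cy=232.3
Marker side s = 0.243 m; corners in marker frame (Z=0):
  M0 = (-0.1215, +0.1215, 0)
  M1 = (+0.1215, +0.1215, 0)
  M2 = (+0.1215, -0.1215, 0)
  M3 = (-0.1215, -0.1215, 0)
Detected image corners:
  c0 = (104.378770, 303.731645) px
  c1 = (312.018977, 308.007638) px
  c2 = (301.052419, 81.370644) px
  c3 = (54.300335, 84.978313) px
Planar DLT: solve 8×8 A·h = b for H (H[2,2]=1):
  H  [+899.52500 +267.53082 +192.26197]
  H  [-25.74095 +1057.79410 +204.37011]
  H  [-0.14678 +0.72816 +1.00000]
B = K⁻¹H; ‖b₁‖=1.764325, ‖b₂‖=1.764325; λ = 2/(‖b₁‖+‖b₂‖) = 0.566789, sign → tz>0 ⇒ λ=+0.566789
r₁ = λ·B[:,0] = (+0.99650,+0.00856,-0.08319); r₂ = λ·B[:,1] = (+0.02663,+0.91047,+0.41271)
r₃ = r₁×r₂ = (+0.07928,-0.41348,+0.90706); SVD([r₁ r₂ r₃]) → R = UVᵀ:
  R  [+0.99650 +0.02663 +0.07928]
  R  [+0.00856 +0.91047 -0.41348]
  R  [-0.08319 +0.41271 +0.90706]
t = (-0.14746, -0.02862, +0.56679) m
tr R = 2.814025; θ = arccos((tr R − 1)/2) = 0.434662 rad = 24.904°
axis k = ((R−Rᵀ)₃₂, (R−Rᵀ)₁₃, (R−Rᵀ)₂₁) / (2 sinθ) = (+0.980982, +0.192907, -0.021459)
rvec = θ·k = (+0.426396, +0.083849, -0.009327)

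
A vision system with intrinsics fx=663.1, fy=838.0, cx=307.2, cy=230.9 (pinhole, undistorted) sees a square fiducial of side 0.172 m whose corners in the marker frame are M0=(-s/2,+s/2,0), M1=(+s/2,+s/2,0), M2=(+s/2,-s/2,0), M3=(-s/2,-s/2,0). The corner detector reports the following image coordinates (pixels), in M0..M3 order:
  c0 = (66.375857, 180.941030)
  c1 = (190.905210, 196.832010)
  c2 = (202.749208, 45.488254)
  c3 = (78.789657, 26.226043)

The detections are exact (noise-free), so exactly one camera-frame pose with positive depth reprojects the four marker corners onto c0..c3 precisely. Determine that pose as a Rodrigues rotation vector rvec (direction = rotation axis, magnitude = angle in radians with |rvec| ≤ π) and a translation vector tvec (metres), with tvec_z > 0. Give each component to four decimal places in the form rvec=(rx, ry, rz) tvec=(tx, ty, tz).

rvec=(-0.0072, -0.1222, 0.0969) tvec=(-0.2424, -0.1324, 0.9358)

Intrinsics K: fx=663.1, fy=838.0, cx=307.2, cy=230.9
Marker side s = 0.172 m; corners in marker frame (Z=0):
  M0 = (-0.0860, +0.0860, 0)
  M1 = (+0.0860, +0.0860, 0)
  M2 = (+0.0860, -0.0860, 0)
  M3 = (-0.0860, -0.0860, 0)
Detected image corners:
  c0 = (66.375857, 180.941030) px
  c1 = (190.905210, 196.832010) px
  c2 = (202.749208, 45.488254) px
  c3 = (78.789657, 26.226043) px
Planar DLT: solve 8×8 A·h = b for H (H[2,2]=1):
  H  [+739.81930 -72.38467 +135.40515]
  H  [+116.77476 +888.02279 +112.37771]
  H  [+0.12969 -0.01400 +1.00000]
B = K⁻¹H; ‖b₁‖=1.068588, ‖b₂‖=1.068588; λ = 2/(‖b₁‖+‖b₂‖) = 0.935815, sign → tz>0 ⇒ λ=+0.935815
r₁ = λ·B[:,0] = (+0.98786,+0.09696,+0.12137); r₂ = λ·B[:,1] = (-0.09608,+0.99529,-0.01310)
r₃ = r₁×r₂ = (-0.12206,+0.00128,+0.99252); SVD([r₁ r₂ r₃]) → R = UVᵀ:
  R  [+0.98786 -0.09608 -0.12206]
  R  [+0.09696 +0.99529 +0.00128]
  R  [+0.12137 -0.01310 +0.99252]
t = (-0.24245, -0.13236, +0.93581) m
tr R = 2.975669; θ = arccos((tr R − 1)/2) = 0.156143 rad = 8.946°
axis k = ((R−Rᵀ)₃₂, (R−Rᵀ)₁₃, (R−Rᵀ)₂₁) / (2 sinθ) = (-0.046262, -0.782685, +0.620697)
rvec = θ·k = (-0.007224, -0.122211, +0.096917)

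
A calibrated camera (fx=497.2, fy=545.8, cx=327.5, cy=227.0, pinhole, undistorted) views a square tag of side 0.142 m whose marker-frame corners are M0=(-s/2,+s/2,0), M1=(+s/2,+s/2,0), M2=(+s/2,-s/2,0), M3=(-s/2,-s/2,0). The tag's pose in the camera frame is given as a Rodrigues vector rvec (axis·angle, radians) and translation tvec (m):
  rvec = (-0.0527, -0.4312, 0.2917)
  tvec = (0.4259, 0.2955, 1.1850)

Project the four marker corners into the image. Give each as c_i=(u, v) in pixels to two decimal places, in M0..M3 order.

Intrinsics K: fx=497.2, fy=545.8, cx=327.5, cy=227.0
Marker side s = 0.142 m; corners in marker frame (Z=0):
  M0 = (-0.0710, +0.0710, 0)
  M1 = (+0.0710, +0.0710, 0)
  M2 = (+0.0710, -0.0710, 0)
  M3 = (-0.0710, -0.0710, 0)
rvec = (-0.0527, -0.4312, 0.2917), |rvec| = θ = 0.52326 rad = 29.981°
Rodrigues: sinθ=0.49971, 1−cosθ=0.13380; R = I + sinθ·[k]× + (1−cosθ)·[k]×²:
    [+0.86755 -0.26746 -0.41930]
    [+0.28968 +0.95706 -0.01114]
    [+0.40428 -0.11180 +0.90778]
t = (0.4259, 0.2955, 1.1850) m
M0: Pc = R·M0+t = (+0.34531, +0.34288, +1.14836); u = 497.2·(+0.34531)/1.14836 + 327.5 = 477.0090, v = 545.8·(+0.34288)/1.14836 + 227.0 = 389.9685
M1: Pc = R·M1+t = (+0.46851, +0.38402, +1.20577); u = 497.2·(+0.46851)/1.20577 + 327.5 = 520.6895, v = 545.8·(+0.38402)/1.20577 + 227.0 = 400.8290
M2: Pc = R·M2+t = (+0.50649, +0.24812, +1.22164); u = 497.2·(+0.50649)/1.22164 + 327.5 = 533.6366, v = 545.8·(+0.24812)/1.22164 + 227.0 = 337.8521
M3: Pc = R·M3+t = (+0.38329, +0.20698, +1.16423); u = 497.2·(+0.38329)/1.16423 + 327.5 = 491.1902, v = 545.8·(+0.20698)/1.16423 + 227.0 = 324.0343

c0=(477.01, 389.97) c1=(520.69, 400.83) c2=(533.64, 337.85) c3=(491.19, 324.03)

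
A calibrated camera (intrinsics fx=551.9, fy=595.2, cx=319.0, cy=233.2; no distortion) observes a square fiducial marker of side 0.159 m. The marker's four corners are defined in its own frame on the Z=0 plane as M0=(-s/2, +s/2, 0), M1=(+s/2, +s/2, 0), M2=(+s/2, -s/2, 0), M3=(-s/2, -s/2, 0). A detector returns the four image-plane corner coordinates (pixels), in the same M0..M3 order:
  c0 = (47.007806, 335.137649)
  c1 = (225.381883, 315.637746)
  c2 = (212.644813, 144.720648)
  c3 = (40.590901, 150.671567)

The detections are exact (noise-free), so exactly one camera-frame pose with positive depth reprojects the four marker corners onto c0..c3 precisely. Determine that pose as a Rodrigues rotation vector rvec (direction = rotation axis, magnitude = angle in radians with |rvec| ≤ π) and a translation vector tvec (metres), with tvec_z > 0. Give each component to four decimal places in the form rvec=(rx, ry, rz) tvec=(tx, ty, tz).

Intrinsics K: fx=551.9, fy=595.2, cx=319.0, cy=233.2
Marker side s = 0.159 m; corners in marker frame (Z=0):
  M0 = (-0.0795, +0.0795, 0)
  M1 = (+0.0795, +0.0795, 0)
  M2 = (+0.0795, -0.0795, 0)
  M3 = (-0.0795, -0.0795, 0)
Detected image corners:
  c0 = (47.007806, 335.137649) px
  c1 = (225.381883, 315.637746) px
  c2 = (212.644813, 144.720648) px
  c3 = (40.590901, 150.671567) px
Planar DLT: solve 8×8 A·h = b for H (H[2,2]=1):
  H  [+1162.22138 +27.83589 +134.52466]
  H  [+29.98547 +1056.36461 +234.52790]
  H  [+0.46151 -0.25209 +1.00000]
B = K⁻¹H; ‖b₁‖=1.900606, ‖b₂‖=1.900606; λ = 2/(‖b₁‖+‖b₂‖) = 0.526148, sign → tz>0 ⇒ λ=+0.526148
r₁ = λ·B[:,0] = (+0.96764,-0.06863,+0.24282); r₂ = λ·B[:,1] = (+0.10320,+0.98578,-0.13264)
r₃ = r₁×r₂ = (-0.23026,+0.15340,+0.96096); SVD([r₁ r₂ r₃]) → R = UVᵀ:
  R  [+0.96764 +0.10320 -0.23026]
  R  [-0.06863 +0.98578 +0.15340]
  R  [+0.24282 -0.13264 +0.96096]
t = (-0.17587, +0.00117, +0.52615) m
tr R = 2.914379; θ = arccos((tr R − 1)/2) = 0.293665 rad = 16.826°
axis k = ((R−Rᵀ)₃₂, (R−Rᵀ)₁₃, (R−Rᵀ)₂₁) / (2 sinθ) = (-0.494086, -0.817179, -0.296812)
rvec = θ·k = (-0.145096, -0.239977, -0.087163)

rvec=(-0.1451, -0.2400, -0.0872) tvec=(-0.1759, 0.0012, 0.5261)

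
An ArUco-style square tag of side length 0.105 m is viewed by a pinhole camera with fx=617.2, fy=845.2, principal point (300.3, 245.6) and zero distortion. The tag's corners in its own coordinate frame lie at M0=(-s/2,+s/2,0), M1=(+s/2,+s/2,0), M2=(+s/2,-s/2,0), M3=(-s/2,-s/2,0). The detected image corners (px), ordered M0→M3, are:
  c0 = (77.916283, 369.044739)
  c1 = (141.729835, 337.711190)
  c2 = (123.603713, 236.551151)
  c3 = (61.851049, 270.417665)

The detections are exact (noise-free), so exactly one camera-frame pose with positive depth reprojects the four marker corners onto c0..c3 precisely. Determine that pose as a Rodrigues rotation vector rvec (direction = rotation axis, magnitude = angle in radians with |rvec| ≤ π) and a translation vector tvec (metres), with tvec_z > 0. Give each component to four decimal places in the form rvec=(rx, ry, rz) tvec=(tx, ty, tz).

Intrinsics K: fx=617.2, fy=845.2, cx=300.3, cy=245.6
Marker side s = 0.105 m; corners in marker frame (Z=0):
  M0 = (-0.0525, +0.0525, 0)
  M1 = (+0.0525, +0.0525, 0)
  M2 = (+0.0525, -0.0525, 0)
  M3 = (-0.0525, -0.0525, 0)
Detected image corners:
  c0 = (77.916283, 369.044739) px
  c1 = (141.729835, 337.711190) px
  c2 = (123.603713, 236.551151) px
  c3 = (61.851049, 270.417665) px
Planar DLT: solve 8×8 A·h = b for H (H[2,2]=1):
  H  [+565.86713 +139.69239 +100.65355]
  H  [-406.34687 +882.37373 +303.10665]
  H  [-0.31548 -0.22672 +1.00000]
B = K⁻¹H; ‖b₁‖=1.181747, ‖b₂‖=1.181747; λ = 2/(‖b₁‖+‖b₂‖) = 0.846205, sign → tz>0 ⇒ λ=+0.846205
r₁ = λ·B[:,0] = (+0.90572,-0.32926,-0.26696); r₂ = λ·B[:,1] = (+0.28487,+0.93917,-0.19185)
r₃ = r₁×r₂ = (+0.31389,+0.09771,+0.94442); SVD([r₁ r₂ r₃]) → R = UVᵀ:
  R  [+0.90572 +0.28487 +0.31389]
  R  [-0.32926 +0.93917 +0.09771]
  R  [-0.26696 -0.19185 +0.94442]
t = (-0.27372, +0.05758, +0.84620) m
tr R = 2.789305; θ = arccos((tr R − 1)/2) = 0.463143 rad = 26.536°
axis k = ((R−Rᵀ)₃₂, (R−Rᵀ)₁₃, (R−Rᵀ)₂₁) / (2 sinθ) = (-0.324070, +0.650069, -0.687306)
rvec = θ·k = (-0.150091, +0.301075, -0.318321)

rvec=(-0.1501, 0.3011, -0.3183) tvec=(-0.2737, 0.0576, 0.8462)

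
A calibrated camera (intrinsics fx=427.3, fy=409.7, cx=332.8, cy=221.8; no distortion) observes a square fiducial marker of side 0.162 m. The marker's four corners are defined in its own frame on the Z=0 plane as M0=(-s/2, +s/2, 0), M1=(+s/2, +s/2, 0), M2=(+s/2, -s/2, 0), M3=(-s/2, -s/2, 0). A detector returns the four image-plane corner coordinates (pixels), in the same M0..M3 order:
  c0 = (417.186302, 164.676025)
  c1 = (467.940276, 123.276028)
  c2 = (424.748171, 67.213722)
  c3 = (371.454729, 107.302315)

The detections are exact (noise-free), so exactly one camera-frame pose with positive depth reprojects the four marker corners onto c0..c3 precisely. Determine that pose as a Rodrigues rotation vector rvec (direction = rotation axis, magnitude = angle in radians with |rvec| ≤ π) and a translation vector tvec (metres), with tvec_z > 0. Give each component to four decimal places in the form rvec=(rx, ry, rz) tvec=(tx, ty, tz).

rvec=(0.0284, -0.2386, -0.6857) tvec=(0.1937, -0.2434, 0.9383)

Intrinsics K: fx=427.3, fy=409.7, cx=332.8, cy=221.8
Marker side s = 0.162 m; corners in marker frame (Z=0):
  M0 = (-0.0810, +0.0810, 0)
  M1 = (+0.0810, +0.0810, 0)
  M2 = (+0.0810, -0.0810, 0)
  M3 = (-0.0810, -0.0810, 0)
Detected image corners:
  c0 = (417.186302, 164.676025) px
  c1 = (467.940276, 123.276028) px
  c2 = (424.748171, 67.213722) px
  c3 = (371.454729, 107.302315) px
Planar DLT: solve 8×8 A·h = b for H (H[2,2]=1):
  H  [+414.60796 +321.02120 +421.00136]
  H  [-225.81398 +362.88538 +115.50503]
  H  [+0.22255 +0.11112 +1.00000]
B = K⁻¹H; ‖b₁‖=1.065738, ‖b₂‖=1.065738; λ = 2/(‖b₁‖+‖b₂‖) = 0.938317, sign → tz>0 ⇒ λ=+0.938317
r₁ = λ·B[:,0] = (+0.74781,-0.63022,+0.20882); r₂ = λ·B[:,1] = (+0.62373,+0.77465,+0.10426)
r₃ = r₁×r₂ = (-0.22747,+0.05228,+0.97238); SVD([r₁ r₂ r₃]) → R = UVᵀ:
  R  [+0.74781 +0.62373 -0.22747]
  R  [-0.63022 +0.77465 +0.05228]
  R  [+0.20882 +0.10426 +0.97238]
t = (+0.19368, -0.24344, +0.93832) m
tr R = 2.494840; θ = arccos((tr R − 1)/2) = 0.726626 rad = 41.633°
axis k = ((R−Rᵀ)₃₂, (R−Rᵀ)₁₃, (R−Rᵀ)₂₁) / (2 sinθ) = (+0.039125, -0.328362, -0.943741)
rvec = θ·k = (+0.028429, -0.238596, -0.685747)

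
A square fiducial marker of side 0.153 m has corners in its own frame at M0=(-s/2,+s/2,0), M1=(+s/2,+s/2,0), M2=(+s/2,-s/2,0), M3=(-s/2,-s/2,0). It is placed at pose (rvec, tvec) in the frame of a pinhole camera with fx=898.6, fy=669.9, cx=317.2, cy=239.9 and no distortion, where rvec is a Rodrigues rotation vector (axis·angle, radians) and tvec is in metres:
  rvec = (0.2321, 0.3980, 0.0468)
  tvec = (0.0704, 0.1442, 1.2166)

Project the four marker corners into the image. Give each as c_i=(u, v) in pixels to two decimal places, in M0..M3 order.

Intrinsics K: fx=898.6, fy=669.9, cx=317.2, cy=239.9
Marker side s = 0.153 m; corners in marker frame (Z=0):
  M0 = (-0.0765, +0.0765, 0)
  M1 = (+0.0765, +0.0765, 0)
  M2 = (+0.0765, -0.0765, 0)
  M3 = (-0.0765, -0.0765, 0)
rvec = (0.2321, 0.3980, 0.0468), |rvec| = θ = 0.46310 rad = 26.534°
Rodrigues: sinθ=0.44673, 1−cosθ=0.10533; R = I + sinθ·[k]× + (1−cosθ)·[k]×²:
    [+0.92113 +0.00022 +0.38926]
    [+0.09051 +0.97247 -0.21474]
    [-0.37859 +0.23304 +0.89575]
t = (0.0704, 0.1442, 1.2166) m
M0: Pc = R·M0+t = (-0.00005, +0.21167, +1.26339); u = 898.6·(-0.00005)/1.26339 + 317.2 = 317.1650, v = 669.9·(+0.21167)/1.26339 + 239.9 = 352.1356
M1: Pc = R·M1+t = (+0.14088, +0.22552, +1.20547); u = 898.6·(+0.14088)/1.20547 + 317.2 = 422.2198, v = 669.9·(+0.22552)/1.20547 + 239.9 = 365.2246
M2: Pc = R·M2+t = (+0.14085, +0.07673, +1.16981); u = 898.6·(+0.14085)/1.16981 + 317.2 = 425.3945, v = 669.9·(+0.07673)/1.16981 + 239.9 = 283.8403
M3: Pc = R·M3+t = (-0.00008, +0.06288, +1.22773); u = 898.6·(-0.00008)/1.22773 + 317.2 = 317.1390, v = 669.9·(+0.06288)/1.22773 + 239.9 = 274.2109

c0=(317.17, 352.14) c1=(422.22, 365.22) c2=(425.39, 283.84) c3=(317.14, 274.21)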